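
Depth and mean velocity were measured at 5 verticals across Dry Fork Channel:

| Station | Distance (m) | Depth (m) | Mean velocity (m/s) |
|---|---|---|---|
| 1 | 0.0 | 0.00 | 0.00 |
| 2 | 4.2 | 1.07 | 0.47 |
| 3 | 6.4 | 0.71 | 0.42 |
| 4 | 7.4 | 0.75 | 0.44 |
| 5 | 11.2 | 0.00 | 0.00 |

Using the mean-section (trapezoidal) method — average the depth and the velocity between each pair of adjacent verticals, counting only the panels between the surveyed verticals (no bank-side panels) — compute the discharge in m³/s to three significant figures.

2.03 m³/s

Panel 1-2: Δb = 4.2 m, d̄ = (0.00+1.07)/2 = 0.535, v̄ = (0.00+0.47)/2 = 0.235 → q = 4.2×0.535×0.235 = 0.5280 m³/s
Panel 2-3: Δb = 2.2 m, d̄ = (1.07+0.71)/2 = 0.89, v̄ = (0.47+0.42)/2 = 0.445 → q = 2.2×0.89×0.445 = 0.8713 m³/s
Panel 3-4: Δb = 1 m, d̄ = (0.71+0.75)/2 = 0.73, v̄ = (0.42+0.44)/2 = 0.43 → q = 1×0.73×0.43 = 0.3139 m³/s
Panel 4-5: Δb = 3.8 m, d̄ = (0.75+0.00)/2 = 0.375, v̄ = (0.44+0.00)/2 = 0.22 → q = 3.8×0.375×0.22 = 0.3135 m³/s
Q = Σ q = 2.027 m³/s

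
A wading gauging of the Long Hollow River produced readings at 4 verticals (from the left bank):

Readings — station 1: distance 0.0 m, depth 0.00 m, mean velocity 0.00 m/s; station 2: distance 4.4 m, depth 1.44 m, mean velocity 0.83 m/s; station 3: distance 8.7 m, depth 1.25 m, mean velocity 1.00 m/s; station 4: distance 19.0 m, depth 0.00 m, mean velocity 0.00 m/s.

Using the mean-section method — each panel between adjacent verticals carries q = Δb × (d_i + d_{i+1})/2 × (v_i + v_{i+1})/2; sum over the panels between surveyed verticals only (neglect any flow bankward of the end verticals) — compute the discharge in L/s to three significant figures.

Panel 1-2: Δb = 4.4 m, d̄ = (0.00+1.44)/2 = 0.72, v̄ = (0.00+0.83)/2 = 0.415 → q = 4.4×0.72×0.415 = 1.315 m³/s
Panel 2-3: Δb = 4.3 m, d̄ = (1.44+1.25)/2 = 1.345, v̄ = (0.83+1.00)/2 = 0.915 → q = 4.3×1.345×0.915 = 5.292 m³/s
Panel 3-4: Δb = 10.3 m, d̄ = (1.25+0.00)/2 = 0.625, v̄ = (1.00+0.00)/2 = 0.5 → q = 10.3×0.625×0.5 = 3.219 m³/s
Q = Σ q = 9.825 m³/s
= 9.825 × 1000 = 9825 L/s

9830 L/s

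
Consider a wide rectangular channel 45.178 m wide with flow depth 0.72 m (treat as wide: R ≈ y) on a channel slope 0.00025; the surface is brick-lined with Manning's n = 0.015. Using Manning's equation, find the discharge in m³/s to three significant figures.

A = b·y = 45.178 × 0.72 = 32.53 m²
Wide channel: R ≈ y = 0.72 m
Q = (1/n)·A·R^(2/3)·S^(1/2) = (1/0.015) × 32.53 × 0.7200^(2/3) × 0.00025^(1/2) = 27.54 m³/s

27.5 m³/s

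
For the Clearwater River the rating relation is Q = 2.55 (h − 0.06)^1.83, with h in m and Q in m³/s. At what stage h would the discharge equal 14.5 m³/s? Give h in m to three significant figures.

2.65 m

h − h₀ = (Q/C)^(1/b) = (14.5/2.55)^(1/1.83) = 2.585 m
h = 0.06 + 2.585 = 2.645 m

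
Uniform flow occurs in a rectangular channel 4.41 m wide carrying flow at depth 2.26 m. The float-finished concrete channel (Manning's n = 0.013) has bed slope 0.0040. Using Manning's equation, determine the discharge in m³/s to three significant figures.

52.2 m³/s

A = b·y = 4.41 × 2.26 = 9.967 m²
P = b + 2y = 4.41 + 2×2.26 = 8.930 m
R = A/P = 9.967/8.930 = 1.116 m
Q = (1/n)·A·R^(2/3)·S^(1/2) = (1/0.013) × 9.967 × 1.116^(2/3) × 0.0040^(1/2) = 52.17 m³/s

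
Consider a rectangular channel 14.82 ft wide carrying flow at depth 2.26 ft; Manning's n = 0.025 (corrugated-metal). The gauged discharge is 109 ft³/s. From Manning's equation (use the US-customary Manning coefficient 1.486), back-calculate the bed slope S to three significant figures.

A = b·y = 14.82 × 2.26 = 33.49 ft²
P = b + 2y = 14.82 + 2×2.26 = 19.34 ft
R = A/P = 33.49/19.34 = 1.732 ft
S = (Q·n / (1.486·A·R^(2/3)))² = (109×0.025 / (1.486×33.49×1.442))² = 0.001441

0.00144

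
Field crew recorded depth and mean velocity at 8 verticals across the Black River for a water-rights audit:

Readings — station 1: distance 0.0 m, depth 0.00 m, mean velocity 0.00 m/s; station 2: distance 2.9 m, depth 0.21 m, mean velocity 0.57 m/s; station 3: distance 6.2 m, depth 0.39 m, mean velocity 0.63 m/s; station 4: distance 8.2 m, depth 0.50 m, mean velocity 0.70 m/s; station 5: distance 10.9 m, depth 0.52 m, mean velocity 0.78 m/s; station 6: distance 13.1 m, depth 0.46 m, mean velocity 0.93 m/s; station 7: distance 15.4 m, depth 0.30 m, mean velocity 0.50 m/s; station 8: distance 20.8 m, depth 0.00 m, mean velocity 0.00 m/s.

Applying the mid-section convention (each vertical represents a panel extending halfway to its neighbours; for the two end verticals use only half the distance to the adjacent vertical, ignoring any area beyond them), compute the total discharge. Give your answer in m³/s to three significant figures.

w_2 = (6.2 − 0.0)/2 = 3.1 m; q_2 = 0.57 × 0.21 × 3.1 = 0.3711 m³/s
w_3 = (8.2 − 2.9)/2 = 2.65 m; q_3 = 0.63 × 0.39 × 2.65 = 0.6511 m³/s
w_4 = (10.9 − 6.2)/2 = 2.35 m; q_4 = 0.70 × 0.50 × 2.35 = 0.8225 m³/s
w_5 = (13.1 − 8.2)/2 = 2.45 m; q_5 = 0.78 × 0.52 × 2.45 = 0.9937 m³/s
w_6 = (15.4 − 10.9)/2 = 2.25 m; q_6 = 0.93 × 0.46 × 2.25 = 0.9626 m³/s
w_7 = (20.8 − 13.1)/2 = 3.85 m; q_7 = 0.50 × 0.30 × 3.85 = 0.5775 m³/s
Stations 1, 8 contribute zero (depth or velocity is 0).
Q = Σ qᵢ = 4.378 m³/s

4.38 m³/s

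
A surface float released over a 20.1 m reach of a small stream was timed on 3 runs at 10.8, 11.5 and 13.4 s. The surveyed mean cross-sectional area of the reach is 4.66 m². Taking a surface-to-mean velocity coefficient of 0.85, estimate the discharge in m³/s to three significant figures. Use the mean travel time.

6.69 m³/s

t̄ = (10.8 + 11.5 + 13.4) / 3 = 11.9 s
v_surface = L / t̄ = 20.1 / 11.9 = 1.689 m/s
v_mean = 0.85 × 1.689 = 1.436 m/s
Q = A × v_mean = 4.66 × 1.436 = 6.690 m³/s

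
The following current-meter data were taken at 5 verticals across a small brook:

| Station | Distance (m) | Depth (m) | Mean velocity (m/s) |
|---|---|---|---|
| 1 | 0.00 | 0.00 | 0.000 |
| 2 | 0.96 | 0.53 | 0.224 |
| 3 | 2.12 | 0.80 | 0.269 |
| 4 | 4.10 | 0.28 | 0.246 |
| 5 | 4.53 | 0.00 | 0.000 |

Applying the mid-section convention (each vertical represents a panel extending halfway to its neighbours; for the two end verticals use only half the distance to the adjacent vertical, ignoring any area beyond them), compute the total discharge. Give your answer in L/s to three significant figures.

w_2 = (2.12 − 0.00)/2 = 1.06 m; q_2 = 0.224 × 0.53 × 1.06 = 0.1258 m³/s
w_3 = (4.10 − 0.96)/2 = 1.57 m; q_3 = 0.269 × 0.80 × 1.57 = 0.3379 m³/s
w_4 = (4.53 − 2.12)/2 = 1.205 m; q_4 = 0.246 × 0.28 × 1.205 = 0.08300 m³/s
Stations 1, 5 contribute zero (depth or velocity is 0).
Q = Σ qᵢ = 0.5467 m³/s
= 0.5467 × 1000 = 546.7 L/s

547 L/s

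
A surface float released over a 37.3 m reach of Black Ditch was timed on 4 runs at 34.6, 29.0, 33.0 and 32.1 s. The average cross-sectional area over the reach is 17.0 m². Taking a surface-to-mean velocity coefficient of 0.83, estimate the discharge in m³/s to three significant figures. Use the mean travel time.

16.4 m³/s

t̄ = (34.6 + 29.0 + 33.0 + 32.1) / 4 = 32.175 s
v_surface = L / t̄ = 37.3 / 32.175 = 1.159 m/s
v_mean = 0.83 × 1.159 = 0.9622 m/s
Q = A × v_mean = 17.0 × 0.9622 = 16.36 m³/s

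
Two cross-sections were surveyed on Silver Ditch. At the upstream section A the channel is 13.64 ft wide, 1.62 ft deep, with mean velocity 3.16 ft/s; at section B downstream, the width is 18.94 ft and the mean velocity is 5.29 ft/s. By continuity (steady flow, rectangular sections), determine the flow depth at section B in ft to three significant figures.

Q = A₁V₁ = (13.64×1.62) × 3.16 = 69.83 ft³/s
d₂ = Q/(b₂ V₂) = 69.83/(18.94×5.29) = 0.6969 ft

0.697 ft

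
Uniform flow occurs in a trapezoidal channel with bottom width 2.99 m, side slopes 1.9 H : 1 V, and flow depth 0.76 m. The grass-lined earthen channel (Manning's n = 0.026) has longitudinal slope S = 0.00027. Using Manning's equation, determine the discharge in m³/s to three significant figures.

1.41 m³/s

A = (b + z·y)·y = (2.99 + 1.9×0.76)×0.76 = 3.370 m²
P = b + 2y√(1+z²) = 2.99 + 2×0.76×√(1+1.9²) = 6.254 m
R = A/P = 3.370/6.254 = 0.5389 m
Q = (1/n)·A·R^(2/3)·S^(1/2) = (1/0.026) × 3.370 × 0.5389^(2/3) × 0.00027^(1/2) = 1.410 m³/s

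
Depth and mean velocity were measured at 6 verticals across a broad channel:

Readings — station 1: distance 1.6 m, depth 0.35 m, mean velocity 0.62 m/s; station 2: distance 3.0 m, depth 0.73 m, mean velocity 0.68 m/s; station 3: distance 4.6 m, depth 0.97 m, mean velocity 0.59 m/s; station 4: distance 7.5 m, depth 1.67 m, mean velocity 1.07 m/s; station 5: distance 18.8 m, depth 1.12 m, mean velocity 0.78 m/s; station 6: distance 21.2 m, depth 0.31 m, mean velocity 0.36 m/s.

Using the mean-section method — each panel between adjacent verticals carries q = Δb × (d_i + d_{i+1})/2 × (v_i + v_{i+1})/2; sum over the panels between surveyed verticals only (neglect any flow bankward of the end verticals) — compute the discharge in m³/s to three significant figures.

20.1 m³/s

Panel 1-2: Δb = 1.4 m, d̄ = (0.35+0.73)/2 = 0.54, v̄ = (0.62+0.68)/2 = 0.65 → q = 1.4×0.54×0.65 = 0.4914 m³/s
Panel 2-3: Δb = 1.6 m, d̄ = (0.73+0.97)/2 = 0.85, v̄ = (0.68+0.59)/2 = 0.635 → q = 1.6×0.85×0.635 = 0.8636 m³/s
Panel 3-4: Δb = 2.9 m, d̄ = (0.97+1.67)/2 = 1.32, v̄ = (0.59+1.07)/2 = 0.83 → q = 2.9×1.32×0.83 = 3.177 m³/s
Panel 4-5: Δb = 11.3 m, d̄ = (1.67+1.12)/2 = 1.395, v̄ = (1.07+0.78)/2 = 0.925 → q = 11.3×1.395×0.925 = 14.58 m³/s
Panel 5-6: Δb = 2.4 m, d̄ = (1.12+0.31)/2 = 0.715, v̄ = (0.78+0.36)/2 = 0.57 → q = 2.4×0.715×0.57 = 0.9781 m³/s
Q = Σ q = 20.09 m³/s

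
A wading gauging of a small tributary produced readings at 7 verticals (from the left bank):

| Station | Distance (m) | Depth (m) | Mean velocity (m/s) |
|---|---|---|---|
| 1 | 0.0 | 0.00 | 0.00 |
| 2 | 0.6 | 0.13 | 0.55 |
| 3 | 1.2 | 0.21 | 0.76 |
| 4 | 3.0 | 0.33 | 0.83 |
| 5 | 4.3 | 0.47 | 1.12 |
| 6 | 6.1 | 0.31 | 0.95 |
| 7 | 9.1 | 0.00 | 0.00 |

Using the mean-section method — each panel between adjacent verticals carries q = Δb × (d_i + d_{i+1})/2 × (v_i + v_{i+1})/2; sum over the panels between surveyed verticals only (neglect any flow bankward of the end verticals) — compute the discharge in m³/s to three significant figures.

1.92 m³/s

Panel 1-2: Δb = 0.6 m, d̄ = (0.00+0.13)/2 = 0.065, v̄ = (0.00+0.55)/2 = 0.275 → q = 0.6×0.065×0.275 = 0.01073 m³/s
Panel 2-3: Δb = 0.6 m, d̄ = (0.13+0.21)/2 = 0.17, v̄ = (0.55+0.76)/2 = 0.655 → q = 0.6×0.17×0.655 = 0.06681 m³/s
Panel 3-4: Δb = 1.8 m, d̄ = (0.21+0.33)/2 = 0.27, v̄ = (0.76+0.83)/2 = 0.795 → q = 1.8×0.27×0.795 = 0.3864 m³/s
Panel 4-5: Δb = 1.3 m, d̄ = (0.33+0.47)/2 = 0.4, v̄ = (0.83+1.12)/2 = 0.975 → q = 1.3×0.4×0.975 = 0.5070 m³/s
Panel 5-6: Δb = 1.8 m, d̄ = (0.47+0.31)/2 = 0.39, v̄ = (1.12+0.95)/2 = 1.035 → q = 1.8×0.39×1.035 = 0.7266 m³/s
Panel 6-7: Δb = 3 m, d̄ = (0.31+0.00)/2 = 0.155, v̄ = (0.95+0.00)/2 = 0.475 → q = 3×0.155×0.475 = 0.2209 m³/s
Q = Σ q = 1.918 m³/s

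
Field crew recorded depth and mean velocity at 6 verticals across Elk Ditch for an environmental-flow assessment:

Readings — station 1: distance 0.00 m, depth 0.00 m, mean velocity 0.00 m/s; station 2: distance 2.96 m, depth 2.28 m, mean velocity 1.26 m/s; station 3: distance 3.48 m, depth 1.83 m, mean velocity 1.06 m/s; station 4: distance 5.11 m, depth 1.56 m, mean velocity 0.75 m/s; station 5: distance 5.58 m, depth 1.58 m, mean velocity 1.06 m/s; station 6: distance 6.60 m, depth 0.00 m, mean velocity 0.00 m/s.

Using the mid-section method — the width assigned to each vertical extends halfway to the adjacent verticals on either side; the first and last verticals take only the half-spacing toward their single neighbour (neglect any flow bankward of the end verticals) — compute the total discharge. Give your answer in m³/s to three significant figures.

w_2 = (3.48 − 0.00)/2 = 1.74 m; q_2 = 1.26 × 2.28 × 1.74 = 4.999 m³/s
w_3 = (5.11 − 2.96)/2 = 1.075 m; q_3 = 1.06 × 1.83 × 1.075 = 2.085 m³/s
w_4 = (5.58 − 3.48)/2 = 1.05 m; q_4 = 0.75 × 1.56 × 1.05 = 1.229 m³/s
w_5 = (6.60 − 5.11)/2 = 0.745 m; q_5 = 1.06 × 1.58 × 0.745 = 1.248 m³/s
Stations 1, 6 contribute zero (depth or velocity is 0).
Q = Σ qᵢ = 9.560 m³/s

9.56 m³/s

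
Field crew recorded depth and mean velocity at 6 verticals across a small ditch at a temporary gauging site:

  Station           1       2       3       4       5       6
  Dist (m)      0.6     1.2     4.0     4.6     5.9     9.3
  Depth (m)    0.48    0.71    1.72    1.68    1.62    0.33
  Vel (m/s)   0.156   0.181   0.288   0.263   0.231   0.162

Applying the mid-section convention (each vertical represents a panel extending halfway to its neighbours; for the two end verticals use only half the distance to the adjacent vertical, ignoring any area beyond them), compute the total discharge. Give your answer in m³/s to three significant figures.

2.47 m³/s

w_1 = (1.2 − 0.6)/2 = 0.3 m; q_1 = 0.156 × 0.48 × 0.3 = 0.02246 m³/s
w_2 = (4.0 − 0.6)/2 = 1.7 m; q_2 = 0.181 × 0.71 × 1.7 = 0.2185 m³/s
w_3 = (4.6 − 1.2)/2 = 1.7 m; q_3 = 0.288 × 1.72 × 1.7 = 0.8421 m³/s
w_4 = (5.9 − 4.0)/2 = 0.95 m; q_4 = 0.263 × 1.68 × 0.95 = 0.4197 m³/s
w_5 = (9.3 − 4.6)/2 = 2.35 m; q_5 = 0.231 × 1.62 × 2.35 = 0.8794 m³/s
w_6 = (9.3 − 5.9)/2 = 1.7 m; q_6 = 0.162 × 0.33 × 1.7 = 0.09088 m³/s
Q = Σ qᵢ = 2.473 m³/s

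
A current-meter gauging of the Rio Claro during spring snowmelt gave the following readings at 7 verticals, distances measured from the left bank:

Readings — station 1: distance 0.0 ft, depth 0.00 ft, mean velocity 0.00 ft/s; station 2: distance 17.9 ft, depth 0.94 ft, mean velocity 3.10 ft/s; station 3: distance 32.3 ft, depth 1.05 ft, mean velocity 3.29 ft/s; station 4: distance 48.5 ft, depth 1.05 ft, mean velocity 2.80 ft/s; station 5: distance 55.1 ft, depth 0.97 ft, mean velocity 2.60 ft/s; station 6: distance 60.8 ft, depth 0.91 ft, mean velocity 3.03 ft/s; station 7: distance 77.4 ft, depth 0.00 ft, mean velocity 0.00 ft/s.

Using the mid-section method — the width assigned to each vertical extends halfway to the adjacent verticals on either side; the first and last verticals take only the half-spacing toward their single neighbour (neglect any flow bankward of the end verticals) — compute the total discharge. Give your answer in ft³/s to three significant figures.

180 ft³/s

w_2 = (32.3 − 0.0)/2 = 16.15 ft; q_2 = 3.10 × 0.94 × 16.15 = 47.06 ft³/s
w_3 = (48.5 − 17.9)/2 = 15.3 ft; q_3 = 3.29 × 1.05 × 15.3 = 52.85 ft³/s
w_4 = (55.1 − 32.3)/2 = 11.4 ft; q_4 = 2.80 × 1.05 × 11.4 = 33.52 ft³/s
w_5 = (60.8 − 48.5)/2 = 6.15 ft; q_5 = 2.60 × 0.97 × 6.15 = 15.51 ft³/s
w_6 = (77.4 − 55.1)/2 = 11.15 ft; q_6 = 3.03 × 0.91 × 11.15 = 30.74 ft³/s
Stations 1, 7 contribute zero (depth or velocity is 0).
Q = Σ qᵢ = 179.7 ft³/s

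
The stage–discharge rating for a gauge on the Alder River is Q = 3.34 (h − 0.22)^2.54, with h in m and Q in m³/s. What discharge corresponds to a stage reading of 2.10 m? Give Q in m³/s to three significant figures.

Q = 3.34 × (2.10 − 0.22)^2.54 = 3.34 × 1.88^2.54 = 16.60 m³/s

16.6 m³/s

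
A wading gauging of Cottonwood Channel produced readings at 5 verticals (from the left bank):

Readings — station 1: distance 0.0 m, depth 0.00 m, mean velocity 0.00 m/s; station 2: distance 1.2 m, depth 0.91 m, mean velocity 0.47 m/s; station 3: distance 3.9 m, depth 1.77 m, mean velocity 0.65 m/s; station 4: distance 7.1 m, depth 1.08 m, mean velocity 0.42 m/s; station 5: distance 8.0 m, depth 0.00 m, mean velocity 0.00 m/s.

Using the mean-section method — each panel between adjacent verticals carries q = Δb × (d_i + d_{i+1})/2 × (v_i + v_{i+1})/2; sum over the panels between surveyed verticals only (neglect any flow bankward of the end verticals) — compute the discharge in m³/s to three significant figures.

Panel 1-2: Δb = 1.2 m, d̄ = (0.00+0.91)/2 = 0.455, v̄ = (0.00+0.47)/2 = 0.235 → q = 1.2×0.455×0.235 = 0.1283 m³/s
Panel 2-3: Δb = 2.7 m, d̄ = (0.91+1.77)/2 = 1.34, v̄ = (0.47+0.65)/2 = 0.56 → q = 2.7×1.34×0.56 = 2.026 m³/s
Panel 3-4: Δb = 3.2 m, d̄ = (1.77+1.08)/2 = 1.425, v̄ = (0.65+0.42)/2 = 0.535 → q = 3.2×1.425×0.535 = 2.440 m³/s
Panel 4-5: Δb = 0.9 m, d̄ = (1.08+0.00)/2 = 0.54, v̄ = (0.42+0.00)/2 = 0.21 → q = 0.9×0.54×0.21 = 0.1021 m³/s
Q = Σ q = 4.696 m³/s

4.70 m³/s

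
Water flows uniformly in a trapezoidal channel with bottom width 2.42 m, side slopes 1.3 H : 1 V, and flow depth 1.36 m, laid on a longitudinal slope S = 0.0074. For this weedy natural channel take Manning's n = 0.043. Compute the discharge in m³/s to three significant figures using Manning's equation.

A = (b + z·y)·y = (2.42 + 1.3×1.36)×1.36 = 5.696 m²
P = b + 2y√(1+z²) = 2.42 + 2×1.36×√(1+1.3²) = 6.881 m
R = A/P = 5.696/6.881 = 0.8277 m
Q = (1/n)·A·R^(2/3)·S^(1/2) = (1/0.043) × 5.696 × 0.8277^(2/3) × 0.0074^(1/2) = 10.05 m³/s

10.0 m³/s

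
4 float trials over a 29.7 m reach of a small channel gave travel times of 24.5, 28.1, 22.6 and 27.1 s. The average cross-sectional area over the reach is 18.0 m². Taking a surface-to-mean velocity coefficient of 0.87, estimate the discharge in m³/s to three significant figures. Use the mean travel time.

t̄ = (24.5 + 28.1 + 22.6 + 27.1) / 4 = 25.575 s
v_surface = L / t̄ = 29.7 / 25.575 = 1.161 m/s
v_mean = 0.87 × 1.161 = 1.010 m/s
Q = A × v_mean = 18.0 × 1.010 = 18.19 m³/s

18.2 m³/s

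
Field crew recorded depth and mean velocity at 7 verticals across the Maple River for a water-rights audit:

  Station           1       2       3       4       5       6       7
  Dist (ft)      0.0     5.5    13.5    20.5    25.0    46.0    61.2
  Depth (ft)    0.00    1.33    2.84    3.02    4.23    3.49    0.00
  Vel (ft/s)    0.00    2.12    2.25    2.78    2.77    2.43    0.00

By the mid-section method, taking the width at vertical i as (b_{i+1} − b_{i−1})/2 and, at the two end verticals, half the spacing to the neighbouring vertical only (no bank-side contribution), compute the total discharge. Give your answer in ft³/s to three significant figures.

418 ft³/s

w_2 = (13.5 − 0.0)/2 = 6.75 ft; q_2 = 2.12 × 1.33 × 6.75 = 19.03 ft³/s
w_3 = (20.5 − 5.5)/2 = 7.5 ft; q_3 = 2.25 × 2.84 × 7.5 = 47.93 ft³/s
w_4 = (25.0 − 13.5)/2 = 5.75 ft; q_4 = 2.78 × 3.02 × 5.75 = 48.27 ft³/s
w_5 = (46.0 − 20.5)/2 = 12.75 ft; q_5 = 2.77 × 4.23 × 12.75 = 149.4 ft³/s
w_6 = (61.2 − 25.0)/2 = 18.1 ft; q_6 = 2.43 × 3.49 × 18.1 = 153.5 ft³/s
Stations 1, 7 contribute zero (depth or velocity is 0).
Q = Σ qᵢ = 418.1 ft³/s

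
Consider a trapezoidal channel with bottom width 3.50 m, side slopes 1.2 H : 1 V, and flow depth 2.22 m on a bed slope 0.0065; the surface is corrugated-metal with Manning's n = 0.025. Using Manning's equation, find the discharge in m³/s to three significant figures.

A = (b + z·y)·y = (3.50 + 1.2×2.22)×2.22 = 13.68 m²
P = b + 2y√(1+z²) = 3.50 + 2×2.22×√(1+1.2²) = 10.44 m
R = A/P = 13.68/10.44 = 1.311 m
Q = (1/n)·A·R^(2/3)·S^(1/2) = (1/0.025) × 13.68 × 1.311^(2/3) × 0.0065^(1/2) = 52.87 m³/s

52.9 m³/s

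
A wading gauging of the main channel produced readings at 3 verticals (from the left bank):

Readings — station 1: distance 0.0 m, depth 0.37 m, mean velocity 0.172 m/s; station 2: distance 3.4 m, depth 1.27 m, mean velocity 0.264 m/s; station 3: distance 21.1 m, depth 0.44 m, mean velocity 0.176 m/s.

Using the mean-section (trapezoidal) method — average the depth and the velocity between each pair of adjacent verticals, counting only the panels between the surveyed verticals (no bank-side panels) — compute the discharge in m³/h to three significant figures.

14200 m³/h

Panel 1-2: Δb = 3.4 m, d̄ = (0.37+1.27)/2 = 0.82, v̄ = (0.172+0.264)/2 = 0.218 → q = 3.4×0.82×0.218 = 0.6078 m³/s
Panel 2-3: Δb = 17.7 m, d̄ = (1.27+0.44)/2 = 0.855, v̄ = (0.264+0.176)/2 = 0.22 → q = 17.7×0.855×0.22 = 3.329 m³/s
Q = Σ q = 3.937 m³/s
= 3.937 × 3600 = 14170 m³/h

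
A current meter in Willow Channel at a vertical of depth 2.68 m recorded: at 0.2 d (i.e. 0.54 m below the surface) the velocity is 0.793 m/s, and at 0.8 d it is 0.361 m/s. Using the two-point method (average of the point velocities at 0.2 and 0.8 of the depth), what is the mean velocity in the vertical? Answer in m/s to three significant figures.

0.577 m/s

v̄ = (0.793 + 0.361) / 2 = 0.5770 m/s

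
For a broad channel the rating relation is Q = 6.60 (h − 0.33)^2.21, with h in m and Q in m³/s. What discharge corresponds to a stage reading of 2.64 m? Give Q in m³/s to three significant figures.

42.0 m³/s

Q = 6.60 × (2.64 − 0.33)^2.21 = 6.60 × 2.31^2.21 = 41.99 m³/s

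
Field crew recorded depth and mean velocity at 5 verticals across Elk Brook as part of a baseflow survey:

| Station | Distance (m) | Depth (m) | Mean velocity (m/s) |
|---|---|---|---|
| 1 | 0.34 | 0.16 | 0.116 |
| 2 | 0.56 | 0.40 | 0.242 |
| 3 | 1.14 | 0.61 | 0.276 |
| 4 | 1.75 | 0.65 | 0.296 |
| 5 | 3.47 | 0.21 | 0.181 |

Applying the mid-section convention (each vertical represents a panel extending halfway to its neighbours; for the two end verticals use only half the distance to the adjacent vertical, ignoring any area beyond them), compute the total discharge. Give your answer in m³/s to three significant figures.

w_1 = (0.56 − 0.34)/2 = 0.11 m; q_1 = 0.116 × 0.16 × 0.11 = 0.002042 m³/s
w_2 = (1.14 − 0.34)/2 = 0.4 m; q_2 = 0.242 × 0.40 × 0.4 = 0.03872 m³/s
w_3 = (1.75 − 0.56)/2 = 0.595 m; q_3 = 0.276 × 0.61 × 0.595 = 0.1002 m³/s
w_4 = (3.47 − 1.14)/2 = 1.165 m; q_4 = 0.296 × 0.65 × 1.165 = 0.2241 m³/s
w_5 = (3.47 − 1.75)/2 = 0.86 m; q_5 = 0.181 × 0.21 × 0.86 = 0.03269 m³/s
Q = Σ qᵢ = 0.3978 m³/s

0.398 m³/s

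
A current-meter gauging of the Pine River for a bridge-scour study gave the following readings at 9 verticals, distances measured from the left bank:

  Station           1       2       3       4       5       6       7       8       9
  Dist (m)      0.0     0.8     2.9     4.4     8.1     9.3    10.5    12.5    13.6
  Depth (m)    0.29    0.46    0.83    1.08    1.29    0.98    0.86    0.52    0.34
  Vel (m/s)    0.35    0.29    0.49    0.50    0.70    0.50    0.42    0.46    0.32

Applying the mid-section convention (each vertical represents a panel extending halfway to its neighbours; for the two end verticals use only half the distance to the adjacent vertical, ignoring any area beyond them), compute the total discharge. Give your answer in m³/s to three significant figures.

6.18 m³/s

w_1 = (0.8 − 0.0)/2 = 0.4 m; q_1 = 0.35 × 0.29 × 0.4 = 0.04060 m³/s
w_2 = (2.9 − 0.0)/2 = 1.45 m; q_2 = 0.29 × 0.46 × 1.45 = 0.1934 m³/s
w_3 = (4.4 − 0.8)/2 = 1.8 m; q_3 = 0.49 × 0.83 × 1.8 = 0.7321 m³/s
w_4 = (8.1 − 2.9)/2 = 2.6 m; q_4 = 0.50 × 1.08 × 2.6 = 1.404 m³/s
w_5 = (9.3 − 4.4)/2 = 2.45 m; q_5 = 0.70 × 1.29 × 2.45 = 2.212 m³/s
w_6 = (10.5 − 8.1)/2 = 1.2 m; q_6 = 0.50 × 0.98 × 1.2 = 0.5880 m³/s
w_7 = (12.5 − 9.3)/2 = 1.6 m; q_7 = 0.42 × 0.86 × 1.6 = 0.5779 m³/s
w_8 = (13.6 − 10.5)/2 = 1.55 m; q_8 = 0.46 × 0.52 × 1.55 = 0.3708 m³/s
w_9 = (13.6 − 12.5)/2 = 0.55 m; q_9 = 0.32 × 0.34 × 0.55 = 0.05984 m³/s
Q = Σ qᵢ = 6.179 m³/s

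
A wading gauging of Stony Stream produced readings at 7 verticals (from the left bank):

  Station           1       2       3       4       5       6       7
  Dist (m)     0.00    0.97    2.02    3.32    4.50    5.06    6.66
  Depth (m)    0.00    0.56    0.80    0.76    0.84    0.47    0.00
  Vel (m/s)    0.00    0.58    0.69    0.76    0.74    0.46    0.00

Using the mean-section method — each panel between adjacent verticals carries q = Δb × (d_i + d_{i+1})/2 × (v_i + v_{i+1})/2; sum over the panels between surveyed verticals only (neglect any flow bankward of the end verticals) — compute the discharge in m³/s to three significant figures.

Panel 1-2: Δb = 0.97 m, d̄ = (0.00+0.56)/2 = 0.28, v̄ = (0.00+0.58)/2 = 0.29 → q = 0.97×0.28×0.29 = 0.07876 m³/s
Panel 2-3: Δb = 1.05 m, d̄ = (0.56+0.80)/2 = 0.68, v̄ = (0.58+0.69)/2 = 0.635 → q = 1.05×0.68×0.635 = 0.4534 m³/s
Panel 3-4: Δb = 1.3 m, d̄ = (0.80+0.76)/2 = 0.78, v̄ = (0.69+0.76)/2 = 0.725 → q = 1.3×0.78×0.725 = 0.7352 m³/s
Panel 4-5: Δb = 1.18 m, d̄ = (0.76+0.84)/2 = 0.8, v̄ = (0.76+0.74)/2 = 0.75 → q = 1.18×0.8×0.75 = 0.7080 m³/s
Panel 5-6: Δb = 0.56 m, d̄ = (0.84+0.47)/2 = 0.655, v̄ = (0.74+0.46)/2 = 0.6 → q = 0.56×0.655×0.6 = 0.2201 m³/s
Panel 6-7: Δb = 1.6 m, d̄ = (0.47+0.00)/2 = 0.235, v̄ = (0.46+0.00)/2 = 0.23 → q = 1.6×0.235×0.23 = 0.08648 m³/s
Q = Σ q = 2.282 m³/s

2.28 m³/s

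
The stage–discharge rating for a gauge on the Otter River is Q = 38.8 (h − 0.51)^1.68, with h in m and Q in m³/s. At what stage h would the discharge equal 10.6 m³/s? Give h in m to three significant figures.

0.972 m

h − h₀ = (Q/C)^(1/b) = (10.6/38.8)^(1/1.68) = 0.4619 m
h = 0.51 + 0.4619 = 0.9719 m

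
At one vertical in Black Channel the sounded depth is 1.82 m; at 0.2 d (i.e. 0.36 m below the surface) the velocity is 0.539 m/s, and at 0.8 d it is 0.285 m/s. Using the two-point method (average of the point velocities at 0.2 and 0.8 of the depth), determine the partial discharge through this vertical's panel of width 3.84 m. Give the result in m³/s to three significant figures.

2.88 m³/s

v̄ = (0.539 + 0.285) / 2 = 0.4120 m/s
q = v̄ × d × w = 0.4120 × 1.82 × 3.84 = 2.879 m³/s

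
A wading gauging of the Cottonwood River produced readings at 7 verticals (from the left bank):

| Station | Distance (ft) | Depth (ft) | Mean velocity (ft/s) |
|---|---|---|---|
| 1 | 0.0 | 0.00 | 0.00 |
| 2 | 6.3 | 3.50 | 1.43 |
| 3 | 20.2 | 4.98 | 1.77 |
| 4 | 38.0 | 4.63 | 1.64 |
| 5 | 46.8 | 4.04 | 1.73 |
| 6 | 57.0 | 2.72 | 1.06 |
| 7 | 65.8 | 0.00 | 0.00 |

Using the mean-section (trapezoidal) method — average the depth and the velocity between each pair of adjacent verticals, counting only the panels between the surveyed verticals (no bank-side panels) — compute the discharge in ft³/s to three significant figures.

367 ft³/s

Panel 1-2: Δb = 6.3 ft, d̄ = (0.00+3.50)/2 = 1.75, v̄ = (0.00+1.43)/2 = 0.715 → q = 6.3×1.75×0.715 = 7.883 ft³/s
Panel 2-3: Δb = 13.9 ft, d̄ = (3.50+4.98)/2 = 4.24, v̄ = (1.43+1.77)/2 = 1.6 → q = 13.9×4.24×1.6 = 94.30 ft³/s
Panel 3-4: Δb = 17.8 ft, d̄ = (4.98+4.63)/2 = 4.805, v̄ = (1.77+1.64)/2 = 1.705 → q = 17.8×4.805×1.705 = 145.8 ft³/s
Panel 4-5: Δb = 8.8 ft, d̄ = (4.63+4.04)/2 = 4.335, v̄ = (1.64+1.73)/2 = 1.685 → q = 8.8×4.335×1.685 = 64.28 ft³/s
Panel 5-6: Δb = 10.2 ft, d̄ = (4.04+2.72)/2 = 3.38, v̄ = (1.73+1.06)/2 = 1.395 → q = 10.2×3.38×1.395 = 48.09 ft³/s
Panel 6-7: Δb = 8.8 ft, d̄ = (2.72+0.00)/2 = 1.36, v̄ = (1.06+0.00)/2 = 0.53 → q = 8.8×1.36×0.53 = 6.343 ft³/s
Q = Σ q = 366.7 ft³/s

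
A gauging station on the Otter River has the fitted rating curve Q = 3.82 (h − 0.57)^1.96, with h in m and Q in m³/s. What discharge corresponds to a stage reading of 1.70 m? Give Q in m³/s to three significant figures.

Q = 3.82 × (1.70 − 0.57)^1.96 = 3.82 × 1.13^1.96 = 4.854 m³/s

4.85 m³/s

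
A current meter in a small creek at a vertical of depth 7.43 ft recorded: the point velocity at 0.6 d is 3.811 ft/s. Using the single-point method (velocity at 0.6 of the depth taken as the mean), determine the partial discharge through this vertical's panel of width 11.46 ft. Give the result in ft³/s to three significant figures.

324 ft³/s

v̄ = v₀.₆ = 3.811 ft/s
q = v̄ × d × w = 3.811 × 7.43 × 11.46 = 324.5 ft³/s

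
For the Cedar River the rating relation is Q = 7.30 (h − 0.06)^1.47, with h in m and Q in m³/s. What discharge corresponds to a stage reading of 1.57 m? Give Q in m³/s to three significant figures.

Q = 7.30 × (1.57 − 0.06)^1.47 = 7.30 × 1.51^1.47 = 13.38 m³/s

13.4 m³/s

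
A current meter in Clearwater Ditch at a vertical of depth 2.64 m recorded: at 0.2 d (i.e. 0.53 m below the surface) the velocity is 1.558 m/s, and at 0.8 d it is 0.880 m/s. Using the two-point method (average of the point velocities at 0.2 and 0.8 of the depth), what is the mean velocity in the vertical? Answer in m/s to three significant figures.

1.22 m/s

v̄ = (1.558 + 0.880) / 2 = 1.219 m/s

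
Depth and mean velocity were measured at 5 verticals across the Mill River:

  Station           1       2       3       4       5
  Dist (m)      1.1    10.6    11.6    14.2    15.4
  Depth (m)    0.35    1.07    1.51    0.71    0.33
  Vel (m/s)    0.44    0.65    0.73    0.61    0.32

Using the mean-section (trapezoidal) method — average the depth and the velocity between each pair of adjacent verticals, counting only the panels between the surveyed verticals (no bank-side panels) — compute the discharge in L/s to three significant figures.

Panel 1-2: Δb = 9.5 m, d̄ = (0.35+1.07)/2 = 0.71, v̄ = (0.44+0.65)/2 = 0.545 → q = 9.5×0.71×0.545 = 3.676 m³/s
Panel 2-3: Δb = 1 m, d̄ = (1.07+1.51)/2 = 1.29, v̄ = (0.65+0.73)/2 = 0.69 → q = 1×1.29×0.69 = 0.8901 m³/s
Panel 3-4: Δb = 2.6 m, d̄ = (1.51+0.71)/2 = 1.11, v̄ = (0.73+0.61)/2 = 0.67 → q = 2.6×1.11×0.67 = 1.934 m³/s
Panel 4-5: Δb = 1.2 m, d̄ = (0.71+0.33)/2 = 0.52, v̄ = (0.61+0.32)/2 = 0.465 → q = 1.2×0.52×0.465 = 0.2902 m³/s
Q = Σ q = 6.790 m³/s
= 6.790 × 1000 = 6790 L/s

6790 L/s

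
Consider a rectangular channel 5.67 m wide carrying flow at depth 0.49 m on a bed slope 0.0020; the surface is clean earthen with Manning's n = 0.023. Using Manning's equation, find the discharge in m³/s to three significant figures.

A = b·y = 5.67 × 0.49 = 2.778 m²
P = b + 2y = 5.67 + 2×0.49 = 6.650 m
R = A/P = 2.778/6.650 = 0.4178 m
Q = (1/n)·A·R^(2/3)·S^(1/2) = (1/0.023) × 2.778 × 0.4178^(2/3) × 0.0020^(1/2) = 3.019 m³/s

3.02 m³/s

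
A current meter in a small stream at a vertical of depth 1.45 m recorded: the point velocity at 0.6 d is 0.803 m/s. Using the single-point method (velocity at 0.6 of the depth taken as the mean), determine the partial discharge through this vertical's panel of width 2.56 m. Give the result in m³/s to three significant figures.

v̄ = v₀.₆ = 0.803 m/s
q = v̄ × d × w = 0.8030 × 1.45 × 2.56 = 2.981 m³/s

2.98 m³/s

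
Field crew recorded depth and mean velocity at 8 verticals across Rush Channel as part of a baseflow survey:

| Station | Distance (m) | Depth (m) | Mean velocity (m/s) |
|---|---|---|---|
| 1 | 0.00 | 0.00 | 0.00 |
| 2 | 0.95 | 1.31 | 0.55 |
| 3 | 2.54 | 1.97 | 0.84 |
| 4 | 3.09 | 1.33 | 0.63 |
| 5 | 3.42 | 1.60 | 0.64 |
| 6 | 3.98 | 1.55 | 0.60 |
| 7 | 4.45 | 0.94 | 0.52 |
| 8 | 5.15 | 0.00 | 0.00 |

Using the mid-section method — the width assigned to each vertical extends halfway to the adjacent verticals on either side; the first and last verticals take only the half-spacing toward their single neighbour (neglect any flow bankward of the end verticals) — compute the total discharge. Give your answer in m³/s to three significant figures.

4.27 m³/s

w_2 = (2.54 − 0.00)/2 = 1.27 m; q_2 = 0.55 × 1.31 × 1.27 = 0.9150 m³/s
w_3 = (3.09 − 0.95)/2 = 1.07 m; q_3 = 0.84 × 1.97 × 1.07 = 1.771 m³/s
w_4 = (3.42 − 2.54)/2 = 0.44 m; q_4 = 0.63 × 1.33 × 0.44 = 0.3687 m³/s
w_5 = (3.98 − 3.09)/2 = 0.445 m; q_5 = 0.64 × 1.60 × 0.445 = 0.4557 m³/s
w_6 = (4.45 − 3.42)/2 = 0.515 m; q_6 = 0.60 × 1.55 × 0.515 = 0.4790 m³/s
w_7 = (5.15 − 3.98)/2 = 0.585 m; q_7 = 0.52 × 0.94 × 0.585 = 0.2859 m³/s
Stations 1, 8 contribute zero (depth or velocity is 0).
Q = Σ qᵢ = 4.275 m³/s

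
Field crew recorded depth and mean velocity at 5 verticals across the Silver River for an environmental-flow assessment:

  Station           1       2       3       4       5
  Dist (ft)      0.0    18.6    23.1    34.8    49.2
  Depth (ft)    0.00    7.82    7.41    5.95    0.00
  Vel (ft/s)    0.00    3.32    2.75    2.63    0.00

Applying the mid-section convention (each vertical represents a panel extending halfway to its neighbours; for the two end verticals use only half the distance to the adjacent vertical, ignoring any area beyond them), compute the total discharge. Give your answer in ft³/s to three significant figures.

669 ft³/s

w_2 = (23.1 − 0.0)/2 = 11.55 ft; q_2 = 3.32 × 7.82 × 11.55 = 299.9 ft³/s
w_3 = (34.8 − 18.6)/2 = 8.1 ft; q_3 = 2.75 × 7.41 × 8.1 = 165.1 ft³/s
w_4 = (49.2 − 23.1)/2 = 13.05 ft; q_4 = 2.63 × 5.95 × 13.05 = 204.2 ft³/s
Stations 1, 5 contribute zero (depth or velocity is 0).
Q = Σ qᵢ = 669.1 ft³/s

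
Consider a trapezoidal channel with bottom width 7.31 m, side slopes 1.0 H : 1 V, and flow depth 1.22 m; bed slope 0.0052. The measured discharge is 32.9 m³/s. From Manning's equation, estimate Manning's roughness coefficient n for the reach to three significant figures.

A = (b + z·y)·y = (7.31 + 1.0×1.22)×1.22 = 10.41 m²
P = b + 2y√(1+z²) = 7.31 + 2×1.22×√(1+1.0²) = 10.76 m
R = A/P = 10.41/10.76 = 0.9671 m
n = (1/Q)·A·R^(2/3)·S^(1/2) = (1/32.9) × 10.41 × 0.9779 × 0.07211 = 0.02231

0.0223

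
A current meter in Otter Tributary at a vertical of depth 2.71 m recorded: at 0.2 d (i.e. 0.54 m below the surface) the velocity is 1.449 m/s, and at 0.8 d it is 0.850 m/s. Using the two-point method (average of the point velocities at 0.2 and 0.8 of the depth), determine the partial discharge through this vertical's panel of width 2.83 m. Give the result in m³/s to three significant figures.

v̄ = (1.449 + 0.850) / 2 = 1.150 m/s
q = v̄ × d × w = 1.150 × 2.71 × 2.83 = 8.816 m³/s

8.82 m³/s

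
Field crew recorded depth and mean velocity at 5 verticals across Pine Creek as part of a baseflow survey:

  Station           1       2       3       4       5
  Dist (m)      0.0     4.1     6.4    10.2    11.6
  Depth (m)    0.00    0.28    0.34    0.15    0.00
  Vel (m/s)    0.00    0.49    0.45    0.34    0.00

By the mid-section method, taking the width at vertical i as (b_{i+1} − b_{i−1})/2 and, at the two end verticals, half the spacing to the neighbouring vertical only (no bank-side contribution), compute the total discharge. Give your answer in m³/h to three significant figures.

w_2 = (6.4 − 0.0)/2 = 3.2 m; q_2 = 0.49 × 0.28 × 3.2 = 0.4390 m³/s
w_3 = (10.2 − 4.1)/2 = 3.05 m; q_3 = 0.45 × 0.34 × 3.05 = 0.4667 m³/s
w_4 = (11.6 − 6.4)/2 = 2.6 m; q_4 = 0.34 × 0.15 × 2.6 = 0.1326 m³/s
Stations 1, 5 contribute zero (depth or velocity is 0).
Q = Σ qᵢ = 1.038 m³/s
= 1.038 × 3600 = 3738 m³/h

3740 m³/h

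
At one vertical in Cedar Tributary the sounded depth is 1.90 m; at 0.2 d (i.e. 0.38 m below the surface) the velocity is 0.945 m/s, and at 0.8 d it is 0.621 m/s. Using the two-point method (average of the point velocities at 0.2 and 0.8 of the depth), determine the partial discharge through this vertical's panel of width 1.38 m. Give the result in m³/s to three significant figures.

v̄ = (0.945 + 0.621) / 2 = 0.7830 m/s
q = v̄ × d × w = 0.7830 × 1.90 × 1.38 = 2.053 m³/s

2.05 m³/s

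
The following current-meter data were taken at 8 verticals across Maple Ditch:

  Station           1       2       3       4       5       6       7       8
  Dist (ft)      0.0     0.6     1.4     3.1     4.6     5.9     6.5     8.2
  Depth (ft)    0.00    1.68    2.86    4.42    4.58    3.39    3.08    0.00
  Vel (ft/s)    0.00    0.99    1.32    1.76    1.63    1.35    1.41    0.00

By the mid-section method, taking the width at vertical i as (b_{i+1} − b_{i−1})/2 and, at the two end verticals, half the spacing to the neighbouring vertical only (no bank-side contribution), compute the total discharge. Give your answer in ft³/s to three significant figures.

38.1 ft³/s

w_2 = (1.4 − 0.0)/2 = 0.7 ft; q_2 = 0.99 × 1.68 × 0.7 = 1.164 ft³/s
w_3 = (3.1 − 0.6)/2 = 1.25 ft; q_3 = 1.32 × 2.86 × 1.25 = 4.719 ft³/s
w_4 = (4.6 − 1.4)/2 = 1.6 ft; q_4 = 1.76 × 4.42 × 1.6 = 12.45 ft³/s
w_5 = (5.9 − 3.1)/2 = 1.4 ft; q_5 = 1.63 × 4.58 × 1.4 = 10.45 ft³/s
w_6 = (6.5 − 4.6)/2 = 0.95 ft; q_6 = 1.35 × 3.39 × 0.95 = 4.348 ft³/s
w_7 = (8.2 − 5.9)/2 = 1.15 ft; q_7 = 1.41 × 3.08 × 1.15 = 4.994 ft³/s
Stations 1, 8 contribute zero (depth or velocity is 0).
Q = Σ qᵢ = 38.12 ft³/s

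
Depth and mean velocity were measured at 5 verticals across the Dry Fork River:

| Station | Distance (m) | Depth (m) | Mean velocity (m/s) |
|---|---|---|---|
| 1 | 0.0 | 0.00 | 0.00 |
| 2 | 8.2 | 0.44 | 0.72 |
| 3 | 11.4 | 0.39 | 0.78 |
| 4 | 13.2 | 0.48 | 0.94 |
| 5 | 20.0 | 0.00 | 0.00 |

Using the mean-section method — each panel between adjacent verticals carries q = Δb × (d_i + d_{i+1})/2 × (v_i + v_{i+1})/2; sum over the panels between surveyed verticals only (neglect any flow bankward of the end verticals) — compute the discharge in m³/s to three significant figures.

Panel 1-2: Δb = 8.2 m, d̄ = (0.00+0.44)/2 = 0.22, v̄ = (0.00+0.72)/2 = 0.36 → q = 8.2×0.22×0.36 = 0.6494 m³/s
Panel 2-3: Δb = 3.2 m, d̄ = (0.44+0.39)/2 = 0.415, v̄ = (0.72+0.78)/2 = 0.75 → q = 3.2×0.415×0.75 = 0.9960 m³/s
Panel 3-4: Δb = 1.8 m, d̄ = (0.39+0.48)/2 = 0.435, v̄ = (0.78+0.94)/2 = 0.86 → q = 1.8×0.435×0.86 = 0.6734 m³/s
Panel 4-5: Δb = 6.8 m, d̄ = (0.48+0.00)/2 = 0.24, v̄ = (0.94+0.00)/2 = 0.47 → q = 6.8×0.24×0.47 = 0.7670 m³/s
Q = Σ q = 3.086 m³/s

3.09 m³/s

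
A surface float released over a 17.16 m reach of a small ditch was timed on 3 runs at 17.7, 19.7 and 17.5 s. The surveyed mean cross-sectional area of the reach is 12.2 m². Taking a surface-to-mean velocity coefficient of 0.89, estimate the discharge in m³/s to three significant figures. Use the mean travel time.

10.2 m³/s

t̄ = (17.7 + 19.7 + 17.5) / 3 = 18.3 s
v_surface = L / t̄ = 17.16 / 18.3 = 0.9377 m/s
v_mean = 0.89 × 0.9377 = 0.8346 m/s
Q = A × v_mean = 12.2 × 0.8346 = 10.18 m³/s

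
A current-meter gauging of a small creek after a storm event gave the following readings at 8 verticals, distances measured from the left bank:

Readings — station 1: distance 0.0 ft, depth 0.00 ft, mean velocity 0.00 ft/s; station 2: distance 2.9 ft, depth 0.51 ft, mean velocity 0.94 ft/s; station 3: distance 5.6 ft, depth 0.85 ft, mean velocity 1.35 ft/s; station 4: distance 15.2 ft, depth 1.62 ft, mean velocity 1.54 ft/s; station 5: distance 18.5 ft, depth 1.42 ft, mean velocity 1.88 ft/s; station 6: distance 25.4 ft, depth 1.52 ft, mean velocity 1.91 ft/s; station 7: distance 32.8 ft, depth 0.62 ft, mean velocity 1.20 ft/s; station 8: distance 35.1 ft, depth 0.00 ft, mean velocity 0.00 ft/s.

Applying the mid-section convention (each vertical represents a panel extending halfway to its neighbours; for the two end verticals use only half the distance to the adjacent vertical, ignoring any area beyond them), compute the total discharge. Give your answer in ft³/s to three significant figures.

62.5 ft³/s

w_2 = (5.6 − 0.0)/2 = 2.8 ft; q_2 = 0.94 × 0.51 × 2.8 = 1.342 ft³/s
w_3 = (15.2 − 2.9)/2 = 6.15 ft; q_3 = 1.35 × 0.85 × 6.15 = 7.057 ft³/s
w_4 = (18.5 − 5.6)/2 = 6.45 ft; q_4 = 1.54 × 1.62 × 6.45 = 16.09 ft³/s
w_5 = (25.4 − 15.2)/2 = 5.1 ft; q_5 = 1.88 × 1.42 × 5.1 = 13.61 ft³/s
w_6 = (32.8 − 18.5)/2 = 7.15 ft; q_6 = 1.91 × 1.52 × 7.15 = 20.76 ft³/s
w_7 = (35.1 − 25.4)/2 = 4.85 ft; q_7 = 1.20 × 0.62 × 4.85 = 3.608 ft³/s
Stations 1, 8 contribute zero (depth or velocity is 0).
Q = Σ qᵢ = 62.47 ft³/s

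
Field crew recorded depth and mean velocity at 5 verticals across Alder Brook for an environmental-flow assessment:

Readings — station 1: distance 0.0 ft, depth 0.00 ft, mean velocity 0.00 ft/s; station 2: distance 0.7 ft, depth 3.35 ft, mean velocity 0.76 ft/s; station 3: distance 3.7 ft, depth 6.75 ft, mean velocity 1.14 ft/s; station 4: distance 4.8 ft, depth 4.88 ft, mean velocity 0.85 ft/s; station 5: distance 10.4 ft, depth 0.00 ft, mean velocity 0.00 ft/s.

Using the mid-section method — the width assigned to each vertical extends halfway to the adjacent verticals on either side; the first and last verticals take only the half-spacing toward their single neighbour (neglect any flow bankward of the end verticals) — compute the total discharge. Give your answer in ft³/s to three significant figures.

34.4 ft³/s

w_2 = (3.7 − 0.0)/2 = 1.85 ft; q_2 = 0.76 × 3.35 × 1.85 = 4.710 ft³/s
w_3 = (4.8 − 0.7)/2 = 2.05 ft; q_3 = 1.14 × 6.75 × 2.05 = 15.77 ft³/s
w_4 = (10.4 − 3.7)/2 = 3.35 ft; q_4 = 0.85 × 4.88 × 3.35 = 13.90 ft³/s
Stations 1, 5 contribute zero (depth or velocity is 0).
Q = Σ qᵢ = 34.38 ft³/s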